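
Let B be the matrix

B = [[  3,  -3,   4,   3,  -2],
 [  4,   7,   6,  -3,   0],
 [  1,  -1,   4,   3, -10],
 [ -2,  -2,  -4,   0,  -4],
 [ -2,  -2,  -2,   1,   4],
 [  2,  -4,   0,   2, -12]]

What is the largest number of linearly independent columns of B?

4

Row reduce to echelon form.
R2 ← R2 − (4/3)·R1: [0, 11, 2/3, -7, 8/3]
R3 ← R3 − (1/3)·R1: [0, 0, 8/3, 2, -28/3]
R4 ← R4 + (2/3)·R1: [0, -4, -4/3, 2, -16/3]
R5 ← R5 + (2/3)·R1: [0, -4, 2/3, 3, 8/3]
R6 ← R6 − (2/3)·R1: [0, -2, -8/3, 0, -32/3]
R4 ← R4 + (4/11)·R2: [0, 0, -12/11, -6/11, -48/11]
R5 ← R5 + (4/11)·R2: [0, 0, 10/11, 5/11, 40/11]
R6 ← R6 + (2/11)·R2: [0, 0, -28/11, -14/11, -112/11]
R4 ← R4 + (9/22)·R3: [0, 0, 0, 3/11, -90/11]
R5 ← R5 − (15/44)·R3: [0, 0, 0, -5/22, 75/11]
R6 ← R6 + (21/22)·R3: [0, 0, 0, 7/11, -210/11]
R5 ← R5 + (5/6)·R4: [0, 0, 0, 0, 0]
R6 ← R6 − (7/3)·R4: [0, 0, 0, 0, 0]
Echelon form has 4 nonzero rows, so rank(B) = 4.
The rank gives the maximum number of linearly independent columns: 4.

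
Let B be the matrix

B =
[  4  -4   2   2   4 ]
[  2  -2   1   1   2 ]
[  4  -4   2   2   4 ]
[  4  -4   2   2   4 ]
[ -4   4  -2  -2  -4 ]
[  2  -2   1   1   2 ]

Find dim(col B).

Row reduce to echelon form.
R2 ← R2 − (1/2)·R1: [0, 0, 0, 0, 0]
R3 ← R3 − R1: [0, 0, 0, 0, 0]
R4 ← R4 − R1: [0, 0, 0, 0, 0]
R5 ← R5 + R1: [0, 0, 0, 0, 0]
R6 ← R6 − (1/2)·R1: [0, 0, 0, 0, 0]
Echelon form has 1 nonzero row, so rank(B) = 1.
The column space has dimension equal to the rank: 1.

1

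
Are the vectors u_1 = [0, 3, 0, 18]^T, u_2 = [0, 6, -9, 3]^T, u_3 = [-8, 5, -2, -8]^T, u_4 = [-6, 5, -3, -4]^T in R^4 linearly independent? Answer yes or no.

Form the matrix with these vectors as rows and row reduce.
Swap R1 ↔ R3
R4 ← R4 − (3/4)·R1: [0, 5/4, -3/2, 2]
R3 ← R3 − (1/2)·R2: [0, 0, 9/2, 33/2]
R4 ← R4 − (5/24)·R2: [0, 0, 3/8, 11/8]
R4 ← R4 − (1/12)·R3: [0, 0, 0, 0]
3 nonzero rows, so the 4 vectors span a space of dimension 3.
Since 3 < 4, the vectors are linearly dependent.

no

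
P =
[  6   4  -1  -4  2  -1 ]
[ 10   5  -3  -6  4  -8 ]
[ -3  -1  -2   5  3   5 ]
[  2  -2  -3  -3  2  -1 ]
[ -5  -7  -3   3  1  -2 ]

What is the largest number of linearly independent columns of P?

4

Row reduce to echelon form.
R2 ← R2 − (5/3)·R1: [0, -5/3, -4/3, 2/3, 2/3, -19/3]
R3 ← R3 + (1/2)·R1: [0, 1, -5/2, 3, 4, 9/2]
R4 ← R4 − (1/3)·R1: [0, -10/3, -8/3, -5/3, 4/3, -2/3]
R5 ← R5 + (5/6)·R1: [0, -11/3, -23/6, -1/3, 8/3, -17/6]
R3 ← R3 + (3/5)·R2: [0, 0, -33/10, 17/5, 22/5, 7/10]
R4 ← R4 − (2)·R2: [0, 0, 0, -3, 0, 12]
R5 ← R5 − (11/5)·R2: [0, 0, -9/10, -9/5, 6/5, 111/10]
R5 ← R5 − (3/11)·R3: [0, 0, 0, -30/11, 0, 120/11]
R5 ← R5 − (10/11)·R4: [0, 0, 0, 0, 0, 0]
Echelon form has 4 nonzero rows, so rank(P) = 4.
The rank gives the maximum number of linearly independent columns: 4.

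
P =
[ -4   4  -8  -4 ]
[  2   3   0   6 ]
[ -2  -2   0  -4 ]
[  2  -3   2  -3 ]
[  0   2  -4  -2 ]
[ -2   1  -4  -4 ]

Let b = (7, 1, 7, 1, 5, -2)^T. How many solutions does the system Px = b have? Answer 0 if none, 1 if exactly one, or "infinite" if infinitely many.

0

Row reduce the augmented matrix [P | b].
R2 ← R2 + (1/2)·R1: [0, 5, -4, 4, 9/2]
R3 ← R3 − (1/2)·R1: [0, -4, 4, -2, 7/2]
R4 ← R4 + (1/2)·R1: [0, -1, -2, -5, 9/2]
R6 ← R6 − (1/2)·R1: [0, -1, 0, -2, -11/2]
R3 ← R3 + (4/5)·R2: [0, 0, 4/5, 6/5, 71/10]
R4 ← R4 + (1/5)·R2: [0, 0, -14/5, -21/5, 27/5]
R5 ← R5 − (2/5)·R2: [0, 0, -12/5, -18/5, 16/5]
R6 ← R6 + (1/5)·R2: [0, 0, -4/5, -6/5, -23/5]
R4 ← R4 + (7/2)·R3: [0, 0, 0, 0, 121/4]
R5 ← R5 + (3)·R3: [0, 0, 0, 0, 49/2]
R6 ← R6 + R3: [0, 0, 0, 0, 5/2]
R5 ← R5 − (98/121)·R4: [0, 0, 0, 0, 0]
R6 ← R6 − (10/121)·R4: [0, 0, 0, 0, 0]
The echelon form has 4 nonzero rows; the last pivot sits in the augmented column, so rank(P) = 3 but rank([P|b]) = 4.
Since the ranks differ, the system is inconsistent.
It has no solutions.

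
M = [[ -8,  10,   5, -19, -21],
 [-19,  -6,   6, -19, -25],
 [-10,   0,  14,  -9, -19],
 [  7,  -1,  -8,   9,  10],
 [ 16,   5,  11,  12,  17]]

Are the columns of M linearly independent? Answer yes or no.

Row reduce M to echelon form.
R2 ← R2 − (19/8)·R1: [0, -119/4, -47/8, 209/8, 199/8]
R3 ← R3 − (5/4)·R1: [0, -25/2, 31/4, 59/4, 29/4]
R4 ← R4 + (7/8)·R1: [0, 31/4, -29/8, -61/8, -67/8]
R5 ← R5 + (2)·R1: [0, 25, 21, -26, -25]
R3 ← R3 − (50/119)·R2: [0, 0, 1216/119, 449/119, -381/119]
R4 ← R4 + (31/119)·R2: [0, 0, -1227/238, -195/238, -451/238]
R5 ← R5 + (100/119)·R2: [0, 0, 3823/238, -963/238, -975/238]
R4 ← R4 + (1227/2432)·R3: [0, 0, 0, 2637/2432, -8537/2432]
R5 ← R5 − (3823/2432)·R3: [0, 0, 0, -24265/2432, 2277/2432]
R5 ← R5 + (24265/2637)·R4: [0, 0, 0, 0, -82708/2637]
5 pivots among 5 columns.
Every column is a pivot column, so the columns are linearly independent.

yes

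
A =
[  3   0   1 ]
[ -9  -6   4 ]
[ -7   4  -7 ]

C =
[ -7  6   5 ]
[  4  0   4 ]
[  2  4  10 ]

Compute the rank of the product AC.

2

First compute AC:
[[-19,  22,  25],
 [ 47, -38, -29],
 [ 51, -70, -89]]
Now row reduce the product.
R2 ← R2 + (47/19)·R1: [0, 312/19, 624/19]
R3 ← R3 + (51/19)·R1: [0, -208/19, -416/19]
R3 ← R3 + (2/3)·R2: [0, 0, 0]
2 nonzero rows, so rank(AC) = 2.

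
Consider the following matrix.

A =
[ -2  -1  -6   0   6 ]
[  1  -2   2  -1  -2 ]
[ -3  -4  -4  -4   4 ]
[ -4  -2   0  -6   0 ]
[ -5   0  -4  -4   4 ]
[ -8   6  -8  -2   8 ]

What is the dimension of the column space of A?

Row reduce to echelon form.
R2 ← R2 + (1/2)·R1: [0, -5/2, -1, -1, 1]
R3 ← R3 − (3/2)·R1: [0, -5/2, 5, -4, -5]
R4 ← R4 − (2)·R1: [0, 0, 12, -6, -12]
R5 ← R5 − (5/2)·R1: [0, 5/2, 11, -4, -11]
R6 ← R6 − (4)·R1: [0, 10, 16, -2, -16]
R3 ← R3 − R2: [0, 0, 6, -3, -6]
R5 ← R5 + R2: [0, 0, 10, -5, -10]
R6 ← R6 + (4)·R2: [0, 0, 12, -6, -12]
R4 ← R4 − (2)·R3: [0, 0, 0, 0, 0]
R5 ← R5 − (5/3)·R3: [0, 0, 0, 0, 0]
R6 ← R6 − (2)·R3: [0, 0, 0, 0, 0]
Echelon form has 3 nonzero rows, so rank(A) = 3.
The column space has dimension equal to the rank: 3.

3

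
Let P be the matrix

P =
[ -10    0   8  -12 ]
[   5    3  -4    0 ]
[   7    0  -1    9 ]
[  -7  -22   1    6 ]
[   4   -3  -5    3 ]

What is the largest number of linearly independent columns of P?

Row reduce to echelon form.
R2 ← R2 + (1/2)·R1: [0, 3, 0, -6]
R3 ← R3 + (7/10)·R1: [0, 0, 23/5, 3/5]
R4 ← R4 − (7/10)·R1: [0, -22, -23/5, 72/5]
R5 ← R5 + (2/5)·R1: [0, -3, -9/5, -9/5]
R4 ← R4 + (22/3)·R2: [0, 0, -23/5, -148/5]
R5 ← R5 + R2: [0, 0, -9/5, -39/5]
R4 ← R4 + R3: [0, 0, 0, -29]
R5 ← R5 + (9/23)·R3: [0, 0, 0, -174/23]
R5 ← R5 − (6/23)·R4: [0, 0, 0, 0]
Echelon form has 4 nonzero rows, so rank(P) = 4.
The rank gives the maximum number of linearly independent columns: 4.

4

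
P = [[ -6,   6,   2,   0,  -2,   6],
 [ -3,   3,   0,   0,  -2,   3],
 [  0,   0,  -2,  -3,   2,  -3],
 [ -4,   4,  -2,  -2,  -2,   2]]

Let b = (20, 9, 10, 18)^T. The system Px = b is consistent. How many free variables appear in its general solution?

Row reduce the augmented matrix [P | b].
R2 ← R2 − (1/2)·R1: [0, 0, -1, 0, -1, 0, -1]
R4 ← R4 − (2/3)·R1: [0, 0, -10/3, -2, -2/3, -2, 14/3]
R3 ← R3 − (2)·R2: [0, 0, 0, -3, 4, -3, 12]
R4 ← R4 − (10/3)·R2: [0, 0, 0, -2, 8/3, -2, 8]
R4 ← R4 − (2/3)·R3: [0, 0, 0, 0, 0, 0, 0]
The echelon form has 3 nonzero rows, and every pivot lies in the first 6 columns, so rank(P) = rank([P|b]) = 3.
The system is consistent.
Free variables = (unknowns) − (rank) = 6 − 3 = 3.

3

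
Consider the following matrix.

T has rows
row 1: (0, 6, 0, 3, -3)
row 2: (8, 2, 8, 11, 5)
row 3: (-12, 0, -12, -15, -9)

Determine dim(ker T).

3

Row reduce to echelon form.
Swap R1 ↔ R2
R3 ← R3 + (3/2)·R1: [0, 3, 0, 3/2, -3/2]
R3 ← R3 − (1/2)·R2: [0, 0, 0, 0, 0]
2 nonzero rows, so rank(T) = 2.
T has 5 columns; by rank–nullity, nullity = 5 − 2 = 3.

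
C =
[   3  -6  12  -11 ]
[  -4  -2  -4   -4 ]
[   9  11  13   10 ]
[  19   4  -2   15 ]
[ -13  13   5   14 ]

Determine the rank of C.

Row reduce to echelon form.
R2 ← R2 + (4/3)·R1: [0, -10, 12, -56/3]
R3 ← R3 − (3)·R1: [0, 29, -23, 43]
R4 ← R4 − (19/3)·R1: [0, 42, -78, 254/3]
R5 ← R5 + (13/3)·R1: [0, -13, 57, -101/3]
R3 ← R3 + (29/10)·R2: [0, 0, 59/5, -167/15]
R4 ← R4 + (21/5)·R2: [0, 0, -138/5, 94/15]
R5 ← R5 − (13/10)·R2: [0, 0, 207/5, -47/5]
R4 ← R4 + (138/59)·R3: [0, 0, 0, -3500/177]
R5 ← R5 − (207/59)·R3: [0, 0, 0, 1750/59]
R5 ← R5 + (3/2)·R4: [0, 0, 0, 0]
Echelon form has 4 nonzero rows, so rank(C) = 4.

4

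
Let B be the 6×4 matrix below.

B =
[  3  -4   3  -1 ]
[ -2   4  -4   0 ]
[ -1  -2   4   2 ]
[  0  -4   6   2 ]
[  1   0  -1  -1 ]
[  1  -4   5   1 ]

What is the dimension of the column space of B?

Row reduce to echelon form.
R2 ← R2 + (2/3)·R1: [0, 4/3, -2, -2/3]
R3 ← R3 + (1/3)·R1: [0, -10/3, 5, 5/3]
R5 ← R5 − (1/3)·R1: [0, 4/3, -2, -2/3]
R6 ← R6 − (1/3)·R1: [0, -8/3, 4, 4/3]
R3 ← R3 + (5/2)·R2: [0, 0, 0, 0]
R4 ← R4 + (3)·R2: [0, 0, 0, 0]
R5 ← R5 − R2: [0, 0, 0, 0]
R6 ← R6 + (2)·R2: [0, 0, 0, 0]
Echelon form has 2 nonzero rows, so rank(B) = 2.
The column space has dimension equal to the rank: 2.

2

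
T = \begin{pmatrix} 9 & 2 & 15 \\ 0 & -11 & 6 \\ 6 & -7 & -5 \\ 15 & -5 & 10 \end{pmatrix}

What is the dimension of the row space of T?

Row reduce to echelon form.
R3 ← R3 − (2/3)·R1: [0, -25/3, -15]
R4 ← R4 − (5/3)·R1: [0, -25/3, -15]
R3 ← R3 − (25/33)·R2: [0, 0, -215/11]
R4 ← R4 − (25/33)·R2: [0, 0, -215/11]
R4 ← R4 − R3: [0, 0, 0]
Echelon form has 3 nonzero rows, so rank(T) = 3.
The row space has dimension equal to the rank: 3.

3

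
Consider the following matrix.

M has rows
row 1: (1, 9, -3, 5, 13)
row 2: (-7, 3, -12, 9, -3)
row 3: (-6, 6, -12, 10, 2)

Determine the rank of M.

2

Row reduce to echelon form.
R2 ← R2 + (7)·R1: [0, 66, -33, 44, 88]
R3 ← R3 + (6)·R1: [0, 60, -30, 40, 80]
R3 ← R3 − (10/11)·R2: [0, 0, 0, 0, 0]
Echelon form has 2 nonzero rows, so rank(M) = 2.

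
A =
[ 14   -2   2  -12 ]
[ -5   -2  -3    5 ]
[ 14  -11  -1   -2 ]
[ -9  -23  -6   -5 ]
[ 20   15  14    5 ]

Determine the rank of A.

Row reduce to echelon form.
R2 ← R2 + (5/14)·R1: [0, -19/7, -16/7, 5/7]
R3 ← R3 − R1: [0, -9, -3, 10]
R4 ← R4 + (9/14)·R1: [0, -170/7, -33/7, -89/7]
R5 ← R5 − (10/7)·R1: [0, 125/7, 78/7, 155/7]
R3 ← R3 − (63/19)·R2: [0, 0, 87/19, 145/19]
R4 ← R4 − (170/19)·R2: [0, 0, 299/19, -363/19]
R5 ← R5 + (125/19)·R2: [0, 0, -74/19, 510/19]
R4 ← R4 − (299/87)·R3: [0, 0, 0, -136/3]
R5 ← R5 + (74/87)·R3: [0, 0, 0, 100/3]
R5 ← R5 + (25/34)·R4: [0, 0, 0, 0]
Echelon form has 4 nonzero rows, so rank(A) = 4.

4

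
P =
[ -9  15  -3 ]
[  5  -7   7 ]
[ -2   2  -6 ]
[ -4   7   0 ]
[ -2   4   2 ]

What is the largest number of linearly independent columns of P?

Row reduce to echelon form.
R2 ← R2 + (5/9)·R1: [0, 4/3, 16/3]
R3 ← R3 − (2/9)·R1: [0, -4/3, -16/3]
R4 ← R4 − (4/9)·R1: [0, 1/3, 4/3]
R5 ← R5 − (2/9)·R1: [0, 2/3, 8/3]
R3 ← R3 + R2: [0, 0, 0]
R4 ← R4 − (1/4)·R2: [0, 0, 0]
R5 ← R5 − (1/2)·R2: [0, 0, 0]
Echelon form has 2 nonzero rows, so rank(P) = 2.
The rank gives the maximum number of linearly independent columns: 2.

2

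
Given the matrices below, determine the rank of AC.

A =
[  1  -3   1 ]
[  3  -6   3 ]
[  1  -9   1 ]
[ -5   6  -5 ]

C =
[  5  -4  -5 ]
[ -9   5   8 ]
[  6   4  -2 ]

2

First compute AC:
[[ 38, -15, -31],
 [ 87, -30, -69],
 [ 92, -45, -79],
 [-109,  30,  83]]
Now row reduce the product.
R2 ← R2 − (87/38)·R1: [0, 165/38, 75/38]
R3 ← R3 − (46/19)·R1: [0, -165/19, -75/19]
R4 ← R4 + (109/38)·R1: [0, -495/38, -225/38]
R3 ← R3 + (2)·R2: [0, 0, 0]
R4 ← R4 + (3)·R2: [0, 0, 0]
2 nonzero rows, so rank(AC) = 2.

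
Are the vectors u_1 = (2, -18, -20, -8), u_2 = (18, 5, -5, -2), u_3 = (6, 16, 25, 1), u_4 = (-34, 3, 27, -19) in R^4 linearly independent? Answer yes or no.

yes

Form the matrix with these vectors as rows and row reduce.
R2 ← R2 − (9)·R1: [0, 167, 175, 70]
R3 ← R3 − (3)·R1: [0, 70, 85, 25]
R4 ← R4 + (17)·R1: [0, -303, -313, -155]
R3 ← R3 − (70/167)·R2: [0, 0, 1945/167, -725/167]
R4 ← R4 + (303/167)·R2: [0, 0, 754/167, -4675/167]
R4 ← R4 − (754/1945)·R3: [0, 0, 0, -10235/389]
4 nonzero rows, so the 4 vectors span a space of dimension 4.
Since 4 = 4, the vectors are linearly independent.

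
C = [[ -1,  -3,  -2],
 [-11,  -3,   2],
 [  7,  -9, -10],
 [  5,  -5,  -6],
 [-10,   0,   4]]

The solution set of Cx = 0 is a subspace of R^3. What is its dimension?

Row reduce to echelon form.
R2 ← R2 − (11)·R1: [0, 30, 24]
R3 ← R3 + (7)·R1: [0, -30, -24]
R4 ← R4 + (5)·R1: [0, -20, -16]
R5 ← R5 − (10)·R1: [0, 30, 24]
R3 ← R3 + R2: [0, 0, 0]
R4 ← R4 + (2/3)·R2: [0, 0, 0]
R5 ← R5 − R2: [0, 0, 0]
2 nonzero rows, so rank(C) = 2.
C has 3 columns; by rank–nullity, nullity = 3 − 2 = 1.

1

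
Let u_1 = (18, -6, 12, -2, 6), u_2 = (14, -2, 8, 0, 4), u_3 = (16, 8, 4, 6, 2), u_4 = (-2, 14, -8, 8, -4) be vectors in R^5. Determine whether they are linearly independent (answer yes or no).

Form the matrix with these vectors as rows and row reduce.
R2 ← R2 − (7/9)·R1: [0, 8/3, -4/3, 14/9, -2/3]
R3 ← R3 − (8/9)·R1: [0, 40/3, -20/3, 70/9, -10/3]
R4 ← R4 + (1/9)·R1: [0, 40/3, -20/3, 70/9, -10/3]
R3 ← R3 − (5)·R2: [0, 0, 0, 0, 0]
R4 ← R4 − (5)·R2: [0, 0, 0, 0, 0]
2 nonzero rows, so the 4 vectors span a space of dimension 2.
Since 2 < 4, the vectors are linearly dependent.

no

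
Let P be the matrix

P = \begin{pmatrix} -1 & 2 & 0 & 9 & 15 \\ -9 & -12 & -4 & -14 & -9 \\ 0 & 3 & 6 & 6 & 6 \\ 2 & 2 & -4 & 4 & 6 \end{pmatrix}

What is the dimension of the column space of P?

3

Row reduce to echelon form.
R2 ← R2 − (9)·R1: [0, -30, -4, -95, -144]
R4 ← R4 + (2)·R1: [0, 6, -4, 22, 36]
R3 ← R3 + (1/10)·R2: [0, 0, 28/5, -7/2, -42/5]
R4 ← R4 + (1/5)·R2: [0, 0, -24/5, 3, 36/5]
R4 ← R4 + (6/7)·R3: [0, 0, 0, 0, 0]
Echelon form has 3 nonzero rows, so rank(P) = 3.
The column space has dimension equal to the rank: 3.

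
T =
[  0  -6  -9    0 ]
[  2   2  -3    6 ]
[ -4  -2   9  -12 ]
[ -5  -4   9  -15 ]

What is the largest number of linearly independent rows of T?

Row reduce to echelon form.
Swap R1 ↔ R2
R3 ← R3 + (2)·R1: [0, 2, 3, 0]
R4 ← R4 + (5/2)·R1: [0, 1, 3/2, 0]
R3 ← R3 + (1/3)·R2: [0, 0, 0, 0]
R4 ← R4 + (1/6)·R2: [0, 0, 0, 0]
Echelon form has 2 nonzero rows, so rank(T) = 2.
The rank gives the maximum number of linearly independent rows: 2.

2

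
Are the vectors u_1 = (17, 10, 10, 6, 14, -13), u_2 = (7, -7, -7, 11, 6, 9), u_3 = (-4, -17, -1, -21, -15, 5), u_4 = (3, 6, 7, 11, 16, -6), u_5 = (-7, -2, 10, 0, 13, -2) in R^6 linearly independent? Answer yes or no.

yes

Form the matrix with these vectors as rows and row reduce.
R2 ← R2 − (7/17)·R1: [0, -189/17, -189/17, 145/17, 4/17, 244/17]
R3 ← R3 + (4/17)·R1: [0, -249/17, 23/17, -333/17, -199/17, 33/17]
R4 ← R4 − (3/17)·R1: [0, 72/17, 89/17, 169/17, 230/17, -63/17]
R5 ← R5 + (7/17)·R1: [0, 36/17, 240/17, 42/17, 319/17, -125/17]
R3 ← R3 − (83/63)·R2: [0, 0, 16, -1942/63, -757/63, -1069/63]
R4 ← R4 + (8/21)·R2: [0, 0, 1, 277/21, 286/21, 37/21]
R5 ← R5 + (4/21)·R2: [0, 0, 12, 86/21, 395/21, -97/21]
R4 ← R4 − (1/16)·R3: [0, 0, 0, 7619/504, 14485/1008, 2845/1008]
R5 ← R5 − (3/4)·R3: [0, 0, 0, 381/14, 779/28, 227/28]
R5 ← R5 − (13716/7619)·R4: [0, 0, 0, 0, 14872/7619, 23056/7619]
5 nonzero rows, so the 5 vectors span a space of dimension 5.
Since 5 = 5, the vectors are linearly independent.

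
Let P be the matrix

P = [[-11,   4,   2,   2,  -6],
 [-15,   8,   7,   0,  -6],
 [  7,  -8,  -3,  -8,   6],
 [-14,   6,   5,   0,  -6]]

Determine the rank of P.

3

Row reduce to echelon form.
R2 ← R2 − (15/11)·R1: [0, 28/11, 47/11, -30/11, 24/11]
R3 ← R3 + (7/11)·R1: [0, -60/11, -19/11, -74/11, 24/11]
R4 ← R4 − (14/11)·R1: [0, 10/11, 27/11, -28/11, 18/11]
R3 ← R3 + (15/7)·R2: [0, 0, 52/7, -88/7, 48/7]
R4 ← R4 − (5/14)·R2: [0, 0, 13/14, -11/7, 6/7]
R4 ← R4 − (1/8)·R3: [0, 0, 0, 0, 0]
Echelon form has 3 nonzero rows, so rank(P) = 3.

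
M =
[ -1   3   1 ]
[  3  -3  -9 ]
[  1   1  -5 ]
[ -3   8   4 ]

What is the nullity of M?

Row reduce to echelon form.
R2 ← R2 + (3)·R1: [0, 6, -6]
R3 ← R3 + R1: [0, 4, -4]
R4 ← R4 − (3)·R1: [0, -1, 1]
R3 ← R3 − (2/3)·R2: [0, 0, 0]
R4 ← R4 + (1/6)·R2: [0, 0, 0]
2 nonzero rows, so rank(M) = 2.
M has 3 columns; by rank–nullity, nullity = 3 − 2 = 1.

1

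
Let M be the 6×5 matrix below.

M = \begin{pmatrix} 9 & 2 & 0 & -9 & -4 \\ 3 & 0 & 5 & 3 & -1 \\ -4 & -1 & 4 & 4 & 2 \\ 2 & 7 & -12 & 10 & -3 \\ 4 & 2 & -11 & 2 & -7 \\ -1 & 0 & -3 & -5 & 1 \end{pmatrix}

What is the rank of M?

5

Row reduce to echelon form.
R2 ← R2 − (1/3)·R1: [0, -2/3, 5, 6, 1/3]
R3 ← R3 + (4/9)·R1: [0, -1/9, 4, 0, 2/9]
R4 ← R4 − (2/9)·R1: [0, 59/9, -12, 12, -19/9]
R5 ← R5 − (4/9)·R1: [0, 10/9, -11, 6, -47/9]
R6 ← R6 + (1/9)·R1: [0, 2/9, -3, -6, 5/9]
R3 ← R3 − (1/6)·R2: [0, 0, 19/6, -1, 1/6]
R4 ← R4 + (59/6)·R2: [0, 0, 223/6, 71, 7/6]
R5 ← R5 + (5/3)·R2: [0, 0, -8/3, 16, -14/3]
R6 ← R6 + (1/3)·R2: [0, 0, -4/3, -4, 2/3]
R4 ← R4 − (223/19)·R3: [0, 0, 0, 1572/19, -15/19]
R5 ← R5 + (16/19)·R3: [0, 0, 0, 288/19, -86/19]
R6 ← R6 + (8/19)·R3: [0, 0, 0, -84/19, 14/19]
R5 ← R5 − (24/131)·R4: [0, 0, 0, 0, -574/131]
R6 ← R6 + (7/131)·R4: [0, 0, 0, 0, 91/131]
R6 ← R6 + (13/82)·R5: [0, 0, 0, 0, 0]
Echelon form has 5 nonzero rows, so rank(M) = 5.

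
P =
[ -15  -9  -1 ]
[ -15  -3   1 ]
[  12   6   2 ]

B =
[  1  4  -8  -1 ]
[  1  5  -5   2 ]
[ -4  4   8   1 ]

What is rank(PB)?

First compute PB:
[[-20, -109, 157,  -4],
 [-22, -71, 143,  10],
 [ 10,  86, -110,   2]]
Now row reduce the product.
R2 ← R2 − (11/10)·R1: [0, 489/10, -297/10, 72/5]
R3 ← R3 + (1/2)·R1: [0, 63/2, -63/2, 0]
R3 ← R3 − (105/163)·R2: [0, 0, -2016/163, -1512/163]
3 nonzero rows, so rank(PB) = 3.

3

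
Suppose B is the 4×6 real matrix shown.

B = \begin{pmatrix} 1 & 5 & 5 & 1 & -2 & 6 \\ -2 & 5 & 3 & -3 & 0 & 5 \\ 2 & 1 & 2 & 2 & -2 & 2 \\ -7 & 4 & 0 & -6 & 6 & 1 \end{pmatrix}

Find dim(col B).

Row reduce to echelon form.
R2 ← R2 + (2)·R1: [0, 15, 13, -1, -4, 17]
R3 ← R3 − (2)·R1: [0, -9, -8, 0, 2, -10]
R4 ← R4 + (7)·R1: [0, 39, 35, 1, -8, 43]
R3 ← R3 + (3/5)·R2: [0, 0, -1/5, -3/5, -2/5, 1/5]
R4 ← R4 − (13/5)·R2: [0, 0, 6/5, 18/5, 12/5, -6/5]
R4 ← R4 + (6)·R3: [0, 0, 0, 0, 0, 0]
Echelon form has 3 nonzero rows, so rank(B) = 3.
The column space has dimension equal to the rank: 3.

3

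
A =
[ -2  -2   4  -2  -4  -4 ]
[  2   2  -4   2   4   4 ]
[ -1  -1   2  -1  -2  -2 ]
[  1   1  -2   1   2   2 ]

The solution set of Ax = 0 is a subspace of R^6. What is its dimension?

Row reduce to echelon form.
R2 ← R2 + R1: [0, 0, 0, 0, 0, 0]
R3 ← R3 − (1/2)·R1: [0, 0, 0, 0, 0, 0]
R4 ← R4 + (1/2)·R1: [0, 0, 0, 0, 0, 0]
1 nonzero row, so rank(A) = 1.
A has 6 columns; by rank–nullity, nullity = 6 − 1 = 5.

5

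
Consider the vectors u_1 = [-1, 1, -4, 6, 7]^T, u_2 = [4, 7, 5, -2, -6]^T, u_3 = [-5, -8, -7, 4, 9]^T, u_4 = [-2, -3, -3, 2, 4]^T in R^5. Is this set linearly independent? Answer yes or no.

Form the matrix with these vectors as rows and row reduce.
R2 ← R2 + (4)·R1: [0, 11, -11, 22, 22]
R3 ← R3 − (5)·R1: [0, -13, 13, -26, -26]
R4 ← R4 − (2)·R1: [0, -5, 5, -10, -10]
R3 ← R3 + (13/11)·R2: [0, 0, 0, 0, 0]
R4 ← R4 + (5/11)·R2: [0, 0, 0, 0, 0]
2 nonzero rows, so the 4 vectors span a space of dimension 2.
Since 2 < 4, the vectors are linearly dependent.

no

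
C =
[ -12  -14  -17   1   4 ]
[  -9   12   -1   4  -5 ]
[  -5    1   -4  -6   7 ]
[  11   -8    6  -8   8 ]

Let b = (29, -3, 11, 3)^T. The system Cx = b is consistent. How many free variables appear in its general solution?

1

Row reduce the augmented matrix [C | b].
R2 ← R2 − (3/4)·R1: [0, 45/2, 47/4, 13/4, -8, -99/4]
R3 ← R3 − (5/12)·R1: [0, 41/6, 37/12, -77/12, 16/3, -13/12]
R4 ← R4 + (11/12)·R1: [0, -125/6, -115/12, -85/12, 35/3, 355/12]
R3 ← R3 − (41/135)·R2: [0, 0, -131/270, -1999/270, 1048/135, 193/30]
R4 ← R4 + (25/27)·R2: [0, 0, 35/27, -110/27, 115/27, 20/3]
R4 ← R4 + (350/131)·R3: [0, 0, 0, -3125/131, 25, 3125/131]
The echelon form has 4 nonzero rows, and every pivot lies in the first 5 columns, so rank(C) = rank([C|b]) = 4.
The system is consistent.
Free variables = (unknowns) − (rank) = 5 − 4 = 1.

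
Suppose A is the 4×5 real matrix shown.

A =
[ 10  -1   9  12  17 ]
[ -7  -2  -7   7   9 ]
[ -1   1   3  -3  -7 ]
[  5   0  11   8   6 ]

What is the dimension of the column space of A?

Row reduce to echelon form.
R2 ← R2 + (7/10)·R1: [0, -27/10, -7/10, 77/5, 209/10]
R3 ← R3 + (1/10)·R1: [0, 9/10, 39/10, -9/5, -53/10]
R4 ← R4 − (1/2)·R1: [0, 1/2, 13/2, 2, -5/2]
R3 ← R3 + (1/3)·R2: [0, 0, 11/3, 10/3, 5/3]
R4 ← R4 + (5/27)·R2: [0, 0, 172/27, 131/27, 37/27]
R4 ← R4 − (172/99)·R3: [0, 0, 0, -31/33, -151/99]
Echelon form has 4 nonzero rows, so rank(A) = 4.
The column space has dimension equal to the rank: 4.

4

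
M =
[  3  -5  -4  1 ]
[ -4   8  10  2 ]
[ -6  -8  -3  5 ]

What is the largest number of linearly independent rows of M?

Row reduce to echelon form.
R2 ← R2 + (4/3)·R1: [0, 4/3, 14/3, 10/3]
R3 ← R3 + (2)·R1: [0, -18, -11, 7]
R3 ← R3 + (27/2)·R2: [0, 0, 52, 52]
Echelon form has 3 nonzero rows, so rank(M) = 3.
The rank gives the maximum number of linearly independent rows: 3.

3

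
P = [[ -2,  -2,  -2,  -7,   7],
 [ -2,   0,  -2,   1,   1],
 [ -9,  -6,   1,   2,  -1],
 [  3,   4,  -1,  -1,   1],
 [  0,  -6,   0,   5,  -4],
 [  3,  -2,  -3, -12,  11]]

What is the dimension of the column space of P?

Row reduce to echelon form.
R2 ← R2 − R1: [0, 2, 0, 8, -6]
R3 ← R3 − (9/2)·R1: [0, 3, 10, 67/2, -65/2]
R4 ← R4 + (3/2)·R1: [0, 1, -4, -23/2, 23/2]
R6 ← R6 + (3/2)·R1: [0, -5, -6, -45/2, 43/2]
R3 ← R3 − (3/2)·R2: [0, 0, 10, 43/2, -47/2]
R4 ← R4 − (1/2)·R2: [0, 0, -4, -31/2, 29/2]
R5 ← R5 + (3)·R2: [0, 0, 0, 29, -22]
R6 ← R6 + (5/2)·R2: [0, 0, -6, -5/2, 13/2]
R4 ← R4 + (2/5)·R3: [0, 0, 0, -69/10, 51/10]
R6 ← R6 + (3/5)·R3: [0, 0, 0, 52/5, -38/5]
R5 ← R5 + (290/69)·R4: [0, 0, 0, 0, -13/23]
R6 ← R6 + (104/69)·R4: [0, 0, 0, 0, 2/23]
R6 ← R6 + (2/13)·R5: [0, 0, 0, 0, 0]
Echelon form has 5 nonzero rows, so rank(P) = 5.
The column space has dimension equal to the rank: 5.

5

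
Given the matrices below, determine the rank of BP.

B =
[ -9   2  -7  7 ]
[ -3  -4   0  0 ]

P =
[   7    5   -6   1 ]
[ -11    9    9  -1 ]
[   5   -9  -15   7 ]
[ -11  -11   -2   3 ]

First compute BP:
[[-197, -41, 163, -39],
 [ 23, -51, -18,   1]]
Now row reduce the product.
R2 ← R2 + (23/197)·R1: [0, -10990/197, 203/197, -700/197]
2 nonzero rows, so rank(BP) = 2.

2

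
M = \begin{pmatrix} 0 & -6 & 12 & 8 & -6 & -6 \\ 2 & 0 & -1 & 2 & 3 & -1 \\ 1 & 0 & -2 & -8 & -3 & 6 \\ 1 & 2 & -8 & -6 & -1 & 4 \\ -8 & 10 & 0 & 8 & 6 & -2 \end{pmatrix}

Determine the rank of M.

Row reduce to echelon form.
Swap R1 ↔ R2
R3 ← R3 − (1/2)·R1: [0, 0, -3/2, -9, -9/2, 13/2]
R4 ← R4 − (1/2)·R1: [0, 2, -15/2, -7, -5/2, 9/2]
R5 ← R5 + (4)·R1: [0, 10, -4, 16, 18, -6]
R4 ← R4 + (1/3)·R2: [0, 0, -7/2, -13/3, -9/2, 5/2]
R5 ← R5 + (5/3)·R2: [0, 0, 16, 88/3, 8, -16]
R4 ← R4 − (7/3)·R3: [0, 0, 0, 50/3, 6, -38/3]
R5 ← R5 + (32/3)·R3: [0, 0, 0, -200/3, -40, 160/3]
R5 ← R5 + (4)·R4: [0, 0, 0, 0, -16, 8/3]
Echelon form has 5 nonzero rows, so rank(M) = 5.

5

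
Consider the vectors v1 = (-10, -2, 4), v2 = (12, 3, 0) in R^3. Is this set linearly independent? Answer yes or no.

yes

Form the matrix with these vectors as rows and row reduce.
R2 ← R2 + (6/5)·R1: [0, 3/5, 24/5]
2 nonzero rows, so the 2 vectors span a space of dimension 2.
Since 2 = 2, the vectors are linearly independent.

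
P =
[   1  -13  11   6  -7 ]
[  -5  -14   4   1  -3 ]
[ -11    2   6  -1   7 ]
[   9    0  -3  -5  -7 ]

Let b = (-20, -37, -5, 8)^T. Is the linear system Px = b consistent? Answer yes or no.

Row reduce the augmented matrix [P | b].
R2 ← R2 + (5)·R1: [0, -79, 59, 31, -38, -137]
R3 ← R3 + (11)·R1: [0, -141, 127, 65, -70, -225]
R4 ← R4 − (9)·R1: [0, 117, -102, -59, 56, 188]
R3 ← R3 − (141/79)·R2: [0, 0, 1714/79, 764/79, -172/79, 1542/79]
R4 ← R4 + (117/79)·R2: [0, 0, -1155/79, -1034/79, -22/79, -1177/79]
R4 ← R4 + (1155/1714)·R3: [0, 0, 0, -5632/857, -1496/857, -1496/857]
The echelon form has 4 nonzero rows, and every pivot lies in the first 5 columns, so rank(P) = rank([P|b]) = 4.
The system is consistent.

yes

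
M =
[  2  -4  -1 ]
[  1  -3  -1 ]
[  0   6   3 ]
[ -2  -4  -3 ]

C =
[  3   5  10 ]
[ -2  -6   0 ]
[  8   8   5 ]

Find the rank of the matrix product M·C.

First compute MC:
[[  6,  26,  15],
 [  1,  15,   5],
 [ 12, -12,  15],
 [-22, -10, -35]]
Now row reduce the product.
R2 ← R2 − (1/6)·R1: [0, 32/3, 5/2]
R3 ← R3 − (2)·R1: [0, -64, -15]
R4 ← R4 + (11/3)·R1: [0, 256/3, 20]
R3 ← R3 + (6)·R2: [0, 0, 0]
R4 ← R4 − (8)·R2: [0, 0, 0]
2 nonzero rows, so rank(MC) = 2.

2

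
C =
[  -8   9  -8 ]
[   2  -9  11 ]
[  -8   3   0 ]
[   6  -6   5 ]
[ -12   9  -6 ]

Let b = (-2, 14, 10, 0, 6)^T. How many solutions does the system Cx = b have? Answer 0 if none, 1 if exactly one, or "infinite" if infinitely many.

Row reduce the augmented matrix [C | b].
R2 ← R2 + (1/4)·R1: [0, -27/4, 9, 27/2]
R3 ← R3 − R1: [0, -6, 8, 12]
R4 ← R4 + (3/4)·R1: [0, 3/4, -1, -3/2]
R5 ← R5 − (3/2)·R1: [0, -9/2, 6, 9]
R3 ← R3 − (8/9)·R2: [0, 0, 0, 0]
R4 ← R4 + (1/9)·R2: [0, 0, 0, 0]
R5 ← R5 − (2/3)·R2: [0, 0, 0, 0]
The echelon form has 2 nonzero rows, and every pivot lies in the first 3 columns, so rank(C) = rank([C|b]) = 2.
The system is consistent.
rank = 2 < 3 unknowns, so there are infinitely many solutions.

infinite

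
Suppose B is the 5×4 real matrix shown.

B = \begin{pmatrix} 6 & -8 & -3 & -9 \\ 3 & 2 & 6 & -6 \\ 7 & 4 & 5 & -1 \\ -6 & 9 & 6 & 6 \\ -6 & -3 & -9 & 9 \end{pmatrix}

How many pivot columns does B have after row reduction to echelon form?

3

Row reduce to echelon form.
R2 ← R2 − (1/2)·R1: [0, 6, 15/2, -3/2]
R3 ← R3 − (7/6)·R1: [0, 40/3, 17/2, 19/2]
R4 ← R4 + R1: [0, 1, 3, -3]
R5 ← R5 + R1: [0, -11, -12, 0]
R3 ← R3 − (20/9)·R2: [0, 0, -49/6, 77/6]
R4 ← R4 − (1/6)·R2: [0, 0, 7/4, -11/4]
R5 ← R5 + (11/6)·R2: [0, 0, 7/4, -11/4]
R4 ← R4 + (3/14)·R3: [0, 0, 0, 0]
R5 ← R5 + (3/14)·R3: [0, 0, 0, 0]
Echelon form has 3 nonzero rows, so rank(B) = 3.
Each nonzero row contributes one pivot column: 3 pivot columns.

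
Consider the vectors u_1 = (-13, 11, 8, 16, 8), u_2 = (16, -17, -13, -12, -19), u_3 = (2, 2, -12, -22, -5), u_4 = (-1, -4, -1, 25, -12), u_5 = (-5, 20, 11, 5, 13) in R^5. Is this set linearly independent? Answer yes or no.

yes

Form the matrix with these vectors as rows and row reduce.
R2 ← R2 + (16/13)·R1: [0, -45/13, -41/13, 100/13, -119/13]
R3 ← R3 + (2/13)·R1: [0, 48/13, -140/13, -254/13, -49/13]
R4 ← R4 − (1/13)·R1: [0, -63/13, -21/13, 309/13, -164/13]
R5 ← R5 − (5/13)·R1: [0, 205/13, 103/13, -15/13, 129/13]
R3 ← R3 + (16/15)·R2: [0, 0, -212/15, -34/3, -203/15]
R4 ← R4 − (7/5)·R2: [0, 0, 14/5, 13, 1/5]
R5 ← R5 + (41/9)·R2: [0, 0, -58/9, 305/9, -286/9]
R4 ← R4 + (21/106)·R3: [0, 0, 0, 570/53, -263/106]
R5 ← R5 − (145/318)·R3: [0, 0, 0, 2070/53, -8143/318]
R5 ← R5 − (69/19)·R4: [0, 0, 0, 0, -946/57]
5 nonzero rows, so the 5 vectors span a space of dimension 5.
Since 5 = 5, the vectors are linearly independent.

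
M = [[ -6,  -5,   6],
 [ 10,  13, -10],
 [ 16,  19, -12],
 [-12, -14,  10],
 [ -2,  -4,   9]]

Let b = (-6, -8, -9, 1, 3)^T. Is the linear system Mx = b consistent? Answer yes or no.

no

Row reduce the augmented matrix [M | b].
R2 ← R2 + (5/3)·R1: [0, 14/3, 0, -18]
R3 ← R3 + (8/3)·R1: [0, 17/3, 4, -25]
R4 ← R4 − (2)·R1: [0, -4, -2, 13]
R5 ← R5 − (1/3)·R1: [0, -7/3, 7, 5]
R3 ← R3 − (17/14)·R2: [0, 0, 4, -22/7]
R4 ← R4 + (6/7)·R2: [0, 0, -2, -17/7]
R5 ← R5 + (1/2)·R2: [0, 0, 7, -4]
R4 ← R4 + (1/2)·R3: [0, 0, 0, -4]
R5 ← R5 − (7/4)·R3: [0, 0, 0, 3/2]
R5 ← R5 + (3/8)·R4: [0, 0, 0, 0]
The echelon form has 4 nonzero rows; the last pivot sits in the augmented column, so rank(M) = 3 but rank([M|b]) = 4.
Since the ranks differ, the system is inconsistent.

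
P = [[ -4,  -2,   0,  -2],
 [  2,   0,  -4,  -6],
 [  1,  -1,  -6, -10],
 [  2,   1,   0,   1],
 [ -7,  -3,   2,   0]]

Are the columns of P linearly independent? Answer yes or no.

Row reduce P to echelon form.
R2 ← R2 + (1/2)·R1: [0, -1, -4, -7]
R3 ← R3 + (1/4)·R1: [0, -3/2, -6, -21/2]
R4 ← R4 + (1/2)·R1: [0, 0, 0, 0]
R5 ← R5 − (7/4)·R1: [0, 1/2, 2, 7/2]
R3 ← R3 − (3/2)·R2: [0, 0, 0, 0]
R5 ← R5 + (1/2)·R2: [0, 0, 0, 0]
2 pivots among 4 columns.
Only 2 < 4 pivot columns, so the columns are linearly dependent.

no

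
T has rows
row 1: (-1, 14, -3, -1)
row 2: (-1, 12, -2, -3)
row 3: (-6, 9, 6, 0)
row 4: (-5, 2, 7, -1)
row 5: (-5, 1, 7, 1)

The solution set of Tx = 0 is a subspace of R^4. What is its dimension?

1

Row reduce to echelon form.
R2 ← R2 − R1: [0, -2, 1, -2]
R3 ← R3 − (6)·R1: [0, -75, 24, 6]
R4 ← R4 − (5)·R1: [0, -68, 22, 4]
R5 ← R5 − (5)·R1: [0, -69, 22, 6]
R3 ← R3 − (75/2)·R2: [0, 0, -27/2, 81]
R4 ← R4 − (34)·R2: [0, 0, -12, 72]
R5 ← R5 − (69/2)·R2: [0, 0, -25/2, 75]
R4 ← R4 − (8/9)·R3: [0, 0, 0, 0]
R5 ← R5 − (25/27)·R3: [0, 0, 0, 0]
3 nonzero rows, so rank(T) = 3.
T has 4 columns; by rank–nullity, nullity = 4 − 3 = 1.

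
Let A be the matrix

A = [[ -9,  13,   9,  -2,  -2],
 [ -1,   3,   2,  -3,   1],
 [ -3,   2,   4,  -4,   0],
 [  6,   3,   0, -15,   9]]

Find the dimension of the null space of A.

Row reduce to echelon form.
R2 ← R2 − (1/9)·R1: [0, 14/9, 1, -25/9, 11/9]
R3 ← R3 − (1/3)·R1: [0, -7/3, 1, -10/3, 2/3]
R4 ← R4 + (2/3)·R1: [0, 35/3, 6, -49/3, 23/3]
R3 ← R3 + (3/2)·R2: [0, 0, 5/2, -15/2, 5/2]
R4 ← R4 − (15/2)·R2: [0, 0, -3/2, 9/2, -3/2]
R4 ← R4 + (3/5)·R3: [0, 0, 0, 0, 0]
3 nonzero rows, so rank(A) = 3.
A has 5 columns; by rank–nullity, nullity = 5 − 3 = 2.

2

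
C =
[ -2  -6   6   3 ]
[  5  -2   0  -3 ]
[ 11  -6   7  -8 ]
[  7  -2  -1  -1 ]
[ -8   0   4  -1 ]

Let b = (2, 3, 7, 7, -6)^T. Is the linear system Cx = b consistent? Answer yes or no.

Row reduce the augmented matrix [C | b].
R2 ← R2 + (5/2)·R1: [0, -17, 15, 9/2, 8]
R3 ← R3 + (11/2)·R1: [0, -39, 40, 17/2, 18]
R4 ← R4 + (7/2)·R1: [0, -23, 20, 19/2, 14]
R5 ← R5 − (4)·R1: [0, 24, -20, -13, -14]
R3 ← R3 − (39/17)·R2: [0, 0, 95/17, -31/17, -6/17]
R4 ← R4 − (23/17)·R2: [0, 0, -5/17, 58/17, 54/17]
R5 ← R5 + (24/17)·R2: [0, 0, 20/17, -113/17, -46/17]
R4 ← R4 + (1/19)·R3: [0, 0, 0, 63/19, 60/19]
R5 ← R5 − (4/19)·R3: [0, 0, 0, -119/19, -50/19]
R5 ← R5 + (17/9)·R4: [0, 0, 0, 0, 10/3]
The echelon form has 5 nonzero rows; the last pivot sits in the augmented column, so rank(C) = 4 but rank([C|b]) = 5.
Since the ranks differ, the system is inconsistent.

no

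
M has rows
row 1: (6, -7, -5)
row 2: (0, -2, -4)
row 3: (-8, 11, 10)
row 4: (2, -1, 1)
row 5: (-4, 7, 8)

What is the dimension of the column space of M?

Row reduce to echelon form.
R3 ← R3 + (4/3)·R1: [0, 5/3, 10/3]
R4 ← R4 − (1/3)·R1: [0, 4/3, 8/3]
R5 ← R5 + (2/3)·R1: [0, 7/3, 14/3]
R3 ← R3 + (5/6)·R2: [0, 0, 0]
R4 ← R4 + (2/3)·R2: [0, 0, 0]
R5 ← R5 + (7/6)·R2: [0, 0, 0]
Echelon form has 2 nonzero rows, so rank(M) = 2.
The column space has dimension equal to the rank: 2.

2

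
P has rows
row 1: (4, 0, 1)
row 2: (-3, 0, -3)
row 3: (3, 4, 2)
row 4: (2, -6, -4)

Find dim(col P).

Row reduce to echelon form.
R2 ← R2 + (3/4)·R1: [0, 0, -9/4]
R3 ← R3 − (3/4)·R1: [0, 4, 5/4]
R4 ← R4 − (1/2)·R1: [0, -6, -9/2]
Swap R2 ↔ R3
R4 ← R4 + (3/2)·R2: [0, 0, -21/8]
R4 ← R4 − (7/6)·R3: [0, 0, 0]
Echelon form has 3 nonzero rows, so rank(P) = 3.
The column space has dimension equal to the rank: 3.

3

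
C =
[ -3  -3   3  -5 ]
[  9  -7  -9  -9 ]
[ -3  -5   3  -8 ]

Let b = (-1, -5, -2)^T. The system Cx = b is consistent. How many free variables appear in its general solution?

2

Row reduce the augmented matrix [C | b].
R2 ← R2 + (3)·R1: [0, -16, 0, -24, -8]
R3 ← R3 − R1: [0, -2, 0, -3, -1]
R3 ← R3 − (1/8)·R2: [0, 0, 0, 0, 0]
The echelon form has 2 nonzero rows, and every pivot lies in the first 4 columns, so rank(C) = rank([C|b]) = 2.
The system is consistent.
Free variables = (unknowns) − (rank) = 4 − 2 = 2.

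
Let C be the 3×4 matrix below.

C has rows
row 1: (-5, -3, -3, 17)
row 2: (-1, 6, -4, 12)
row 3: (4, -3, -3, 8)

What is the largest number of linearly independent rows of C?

Row reduce to echelon form.
R2 ← R2 − (1/5)·R1: [0, 33/5, -17/5, 43/5]
R3 ← R3 + (4/5)·R1: [0, -27/5, -27/5, 108/5]
R3 ← R3 + (9/11)·R2: [0, 0, -90/11, 315/11]
Echelon form has 3 nonzero rows, so rank(C) = 3.
The rank gives the maximum number of linearly independent rows: 3.

3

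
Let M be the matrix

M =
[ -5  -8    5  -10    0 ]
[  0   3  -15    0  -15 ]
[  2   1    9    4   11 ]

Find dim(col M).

Row reduce to echelon form.
R3 ← R3 + (2/5)·R1: [0, -11/5, 11, 0, 11]
R3 ← R3 + (11/15)·R2: [0, 0, 0, 0, 0]
Echelon form has 2 nonzero rows, so rank(M) = 2.
The column space has dimension equal to the rank: 2.

2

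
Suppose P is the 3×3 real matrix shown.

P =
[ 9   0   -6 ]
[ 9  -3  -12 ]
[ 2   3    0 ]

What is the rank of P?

3

Row reduce to echelon form.
R2 ← R2 − R1: [0, -3, -6]
R3 ← R3 − (2/9)·R1: [0, 3, 4/3]
R3 ← R3 + R2: [0, 0, -14/3]
Echelon form has 3 nonzero rows, so rank(P) = 3.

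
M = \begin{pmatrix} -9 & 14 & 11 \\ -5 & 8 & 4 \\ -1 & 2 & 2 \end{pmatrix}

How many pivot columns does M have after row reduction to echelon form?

Row reduce to echelon form.
R2 ← R2 − (5/9)·R1: [0, 2/9, -19/9]
R3 ← R3 − (1/9)·R1: [0, 4/9, 7/9]
R3 ← R3 − (2)·R2: [0, 0, 5]
Echelon form has 3 nonzero rows, so rank(M) = 3.
Each nonzero row contributes one pivot column: 3 pivot columns.

3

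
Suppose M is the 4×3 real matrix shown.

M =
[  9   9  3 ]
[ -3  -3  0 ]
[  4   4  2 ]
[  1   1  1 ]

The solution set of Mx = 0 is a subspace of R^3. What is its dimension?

Row reduce to echelon form.
R2 ← R2 + (1/3)·R1: [0, 0, 1]
R3 ← R3 − (4/9)·R1: [0, 0, 2/3]
R4 ← R4 − (1/9)·R1: [0, 0, 2/3]
R3 ← R3 − (2/3)·R2: [0, 0, 0]
R4 ← R4 − (2/3)·R2: [0, 0, 0]
2 nonzero rows, so rank(M) = 2.
M has 3 columns; by rank–nullity, nullity = 3 − 2 = 1.

1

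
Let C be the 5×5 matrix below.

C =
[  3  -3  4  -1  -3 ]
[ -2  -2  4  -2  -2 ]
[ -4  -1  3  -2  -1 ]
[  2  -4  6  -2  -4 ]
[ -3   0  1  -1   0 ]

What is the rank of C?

2

Row reduce to echelon form.
R2 ← R2 + (2/3)·R1: [0, -4, 20/3, -8/3, -4]
R3 ← R3 + (4/3)·R1: [0, -5, 25/3, -10/3, -5]
R4 ← R4 − (2/3)·R1: [0, -2, 10/3, -4/3, -2]
R5 ← R5 + R1: [0, -3, 5, -2, -3]
R3 ← R3 − (5/4)·R2: [0, 0, 0, 0, 0]
R4 ← R4 − (1/2)·R2: [0, 0, 0, 0, 0]
R5 ← R5 − (3/4)·R2: [0, 0, 0, 0, 0]
Echelon form has 2 nonzero rows, so rank(C) = 2.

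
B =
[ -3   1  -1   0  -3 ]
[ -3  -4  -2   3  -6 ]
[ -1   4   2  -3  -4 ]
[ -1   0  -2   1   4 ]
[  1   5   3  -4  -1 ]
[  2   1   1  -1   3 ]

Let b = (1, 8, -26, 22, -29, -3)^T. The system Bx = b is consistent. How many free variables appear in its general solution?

Row reduce the augmented matrix [B | b].
R2 ← R2 − R1: [0, -5, -1, 3, -3, 7]
R3 ← R3 − (1/3)·R1: [0, 11/3, 7/3, -3, -3, -79/3]
R4 ← R4 − (1/3)·R1: [0, -1/3, -5/3, 1, 5, 65/3]
R5 ← R5 + (1/3)·R1: [0, 16/3, 8/3, -4, -2, -86/3]
R6 ← R6 + (2/3)·R1: [0, 5/3, 1/3, -1, 1, -7/3]
R3 ← R3 + (11/15)·R2: [0, 0, 8/5, -4/5, -26/5, -106/5]
R4 ← R4 − (1/15)·R2: [0, 0, -8/5, 4/5, 26/5, 106/5]
R5 ← R5 + (16/15)·R2: [0, 0, 8/5, -4/5, -26/5, -106/5]
R6 ← R6 + (1/3)·R2: [0, 0, 0, 0, 0, 0]
R4 ← R4 + R3: [0, 0, 0, 0, 0, 0]
R5 ← R5 − R3: [0, 0, 0, 0, 0, 0]
The echelon form has 3 nonzero rows, and every pivot lies in the first 5 columns, so rank(B) = rank([B|b]) = 3.
The system is consistent.
Free variables = (unknowns) − (rank) = 5 − 3 = 2.

2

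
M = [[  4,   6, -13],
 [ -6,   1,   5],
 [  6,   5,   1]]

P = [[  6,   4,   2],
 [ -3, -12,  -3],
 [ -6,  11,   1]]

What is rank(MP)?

First compute MP:
[[ 84, -199, -23],
 [-69,  19, -10],
 [ 15, -25,  -2]]
Now row reduce the product.
R2 ← R2 + (23/28)·R1: [0, -4045/28, -809/28]
R3 ← R3 − (5/28)·R1: [0, 295/28, 59/28]
R3 ← R3 + (59/809)·R2: [0, 0, 0]
2 nonzero rows, so rank(MP) = 2.

2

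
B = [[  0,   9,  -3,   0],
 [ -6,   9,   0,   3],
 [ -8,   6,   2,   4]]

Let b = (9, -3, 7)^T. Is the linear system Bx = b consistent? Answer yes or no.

Row reduce the augmented matrix [B | b].
Swap R1 ↔ R2
R3 ← R3 − (4/3)·R1: [0, -6, 2, 0, 11]
R3 ← R3 + (2/3)·R2: [0, 0, 0, 0, 17]
The echelon form has 3 nonzero rows; the last pivot sits in the augmented column, so rank(B) = 2 but rank([B|b]) = 3.
Since the ranks differ, the system is inconsistent.

no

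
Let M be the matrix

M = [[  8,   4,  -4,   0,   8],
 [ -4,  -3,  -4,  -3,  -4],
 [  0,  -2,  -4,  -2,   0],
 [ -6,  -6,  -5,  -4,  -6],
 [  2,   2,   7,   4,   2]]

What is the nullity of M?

Row reduce to echelon form.
R2 ← R2 + (1/2)·R1: [0, -1, -6, -3, 0]
R4 ← R4 + (3/4)·R1: [0, -3, -8, -4, 0]
R5 ← R5 − (1/4)·R1: [0, 1, 8, 4, 0]
R3 ← R3 − (2)·R2: [0, 0, 8, 4, 0]
R4 ← R4 − (3)·R2: [0, 0, 10, 5, 0]
R5 ← R5 + R2: [0, 0, 2, 1, 0]
R4 ← R4 − (5/4)·R3: [0, 0, 0, 0, 0]
R5 ← R5 − (1/4)·R3: [0, 0, 0, 0, 0]
3 nonzero rows, so rank(M) = 3.
M has 5 columns; by rank–nullity, nullity = 5 − 3 = 2.

2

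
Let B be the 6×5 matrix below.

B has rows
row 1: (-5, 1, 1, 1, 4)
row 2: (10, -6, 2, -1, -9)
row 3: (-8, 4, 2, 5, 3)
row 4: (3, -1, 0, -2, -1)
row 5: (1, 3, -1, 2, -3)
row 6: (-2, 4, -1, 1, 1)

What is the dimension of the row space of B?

Row reduce to echelon form.
R2 ← R2 + (2)·R1: [0, -4, 4, 1, -1]
R3 ← R3 − (8/5)·R1: [0, 12/5, 2/5, 17/5, -17/5]
R4 ← R4 + (3/5)·R1: [0, -2/5, 3/5, -7/5, 7/5]
R5 ← R5 + (1/5)·R1: [0, 16/5, -4/5, 11/5, -11/5]
R6 ← R6 − (2/5)·R1: [0, 18/5, -7/5, 3/5, -3/5]
R3 ← R3 + (3/5)·R2: [0, 0, 14/5, 4, -4]
R4 ← R4 − (1/10)·R2: [0, 0, 1/5, -3/2, 3/2]
R5 ← R5 + (4/5)·R2: [0, 0, 12/5, 3, -3]
R6 ← R6 + (9/10)·R2: [0, 0, 11/5, 3/2, -3/2]
R4 ← R4 − (1/14)·R3: [0, 0, 0, -25/14, 25/14]
R5 ← R5 − (6/7)·R3: [0, 0, 0, -3/7, 3/7]
R6 ← R6 − (11/14)·R3: [0, 0, 0, -23/14, 23/14]
R5 ← R5 − (6/25)·R4: [0, 0, 0, 0, 0]
R6 ← R6 − (23/25)·R4: [0, 0, 0, 0, 0]
Echelon form has 4 nonzero rows, so rank(B) = 4.
The row space has dimension equal to the rank: 4.

4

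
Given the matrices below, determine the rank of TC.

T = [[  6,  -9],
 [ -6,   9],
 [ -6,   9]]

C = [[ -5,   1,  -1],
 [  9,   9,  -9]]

First compute TC:
[[-111, -75,  75],
 [111,  75, -75],
 [111,  75, -75]]
Now row reduce the product.
R2 ← R2 + R1: [0, 0, 0]
R3 ← R3 + R1: [0, 0, 0]
1 nonzero row, so rank(TC) = 1.

1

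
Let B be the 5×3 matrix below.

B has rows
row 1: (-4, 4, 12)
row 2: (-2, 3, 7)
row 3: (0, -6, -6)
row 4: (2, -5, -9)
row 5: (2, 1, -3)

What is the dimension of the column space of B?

2

Row reduce to echelon form.
R2 ← R2 − (1/2)·R1: [0, 1, 1]
R4 ← R4 + (1/2)·R1: [0, -3, -3]
R5 ← R5 + (1/2)·R1: [0, 3, 3]
R3 ← R3 + (6)·R2: [0, 0, 0]
R4 ← R4 + (3)·R2: [0, 0, 0]
R5 ← R5 − (3)·R2: [0, 0, 0]
Echelon form has 2 nonzero rows, so rank(B) = 2.
The column space has dimension equal to the rank: 2.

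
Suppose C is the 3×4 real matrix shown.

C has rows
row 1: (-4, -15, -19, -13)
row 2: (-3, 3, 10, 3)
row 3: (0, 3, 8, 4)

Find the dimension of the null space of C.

1

Row reduce to echelon form.
R2 ← R2 − (3/4)·R1: [0, 57/4, 97/4, 51/4]
R3 ← R3 − (4/19)·R2: [0, 0, 55/19, 25/19]
3 nonzero rows, so rank(C) = 3.
C has 4 columns; by rank–nullity, nullity = 4 − 3 = 1.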